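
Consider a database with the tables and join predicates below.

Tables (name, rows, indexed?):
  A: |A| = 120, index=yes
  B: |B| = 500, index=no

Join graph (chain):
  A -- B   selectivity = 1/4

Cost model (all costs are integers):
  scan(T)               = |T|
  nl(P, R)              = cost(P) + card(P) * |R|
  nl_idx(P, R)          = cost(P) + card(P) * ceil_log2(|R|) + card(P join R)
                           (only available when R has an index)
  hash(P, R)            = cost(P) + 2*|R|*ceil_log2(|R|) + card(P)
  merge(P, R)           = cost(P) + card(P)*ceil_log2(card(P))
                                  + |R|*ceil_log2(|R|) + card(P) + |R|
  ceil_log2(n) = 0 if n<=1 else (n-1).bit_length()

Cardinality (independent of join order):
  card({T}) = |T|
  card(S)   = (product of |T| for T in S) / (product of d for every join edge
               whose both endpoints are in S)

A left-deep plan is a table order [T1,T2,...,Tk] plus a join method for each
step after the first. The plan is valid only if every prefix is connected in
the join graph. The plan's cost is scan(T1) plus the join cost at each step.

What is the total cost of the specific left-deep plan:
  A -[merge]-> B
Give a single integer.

step 1: scan A: cost=120, card=120
step 2: join B via merge
    card(P join B) = 120*500/(4) = 15000
    cost = 120 + 120*7 + 500*9 + 120 + 500 = 6080

6080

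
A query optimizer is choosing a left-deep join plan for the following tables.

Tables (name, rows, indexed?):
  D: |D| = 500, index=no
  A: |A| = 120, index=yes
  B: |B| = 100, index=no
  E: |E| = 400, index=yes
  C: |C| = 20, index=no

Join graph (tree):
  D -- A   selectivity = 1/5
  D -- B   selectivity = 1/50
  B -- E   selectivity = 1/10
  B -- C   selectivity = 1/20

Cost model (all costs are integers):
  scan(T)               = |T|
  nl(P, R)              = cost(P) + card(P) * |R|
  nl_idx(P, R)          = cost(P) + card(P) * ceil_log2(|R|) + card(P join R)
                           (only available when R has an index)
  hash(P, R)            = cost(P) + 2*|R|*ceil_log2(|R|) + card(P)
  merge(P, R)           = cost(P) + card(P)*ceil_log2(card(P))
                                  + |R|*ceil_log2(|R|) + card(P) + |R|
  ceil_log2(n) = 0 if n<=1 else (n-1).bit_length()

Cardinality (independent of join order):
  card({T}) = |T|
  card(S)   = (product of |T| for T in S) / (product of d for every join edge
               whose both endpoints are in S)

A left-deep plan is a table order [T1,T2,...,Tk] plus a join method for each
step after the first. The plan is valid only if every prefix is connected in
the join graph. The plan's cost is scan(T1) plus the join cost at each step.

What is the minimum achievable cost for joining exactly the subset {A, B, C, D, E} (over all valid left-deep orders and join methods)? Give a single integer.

37480

Selinger DP over subsets of {A,B,C,D,E}:
  {D}: scan cost=500, card=500
  {A}: scan cost=120, card=120
  {B}: scan cost=100, card=100
  {E}: scan cost=400, card=400
  {C}: scan cost=20, card=20
  {AD}: card=12000; try (A,hash)→2680, (D,merge)→6080, (A,merge)→6460, (D,hash)→9240, (A,nl_idx)→16000, (D,nl)→60120 …(+1); best=2680 via (A,hash)
  {BD}: card=1000; try (B,hash)→2400, (D,merge)→5900, (B,merge)→6300, (D,hash)→9200, (D,nl)→50100, (B,nl)→50500; best=2400 via (B,hash)
  {BE}: card=4000; try (B,hash)→2200, (E,merge)→4900, (E,nl_idx)→5000, (B,merge)→5200, (E,hash)→7400, (E,nl)→40100 …(+1); best=2200 via (B,hash)
  {BC}: card=100; try (C,hash)→400, (B,merge)→940, (C,merge)→1020, (B,hash)→1440, (B,nl)→2020, (C,nl)→2100; best=400 via (C,hash)
  {ABD}: card=24000; try (A,hash)→5080, (A,merge)→14360, (B,hash)→16080, (A,nl_idx)→33400, (A,nl)→122400, (B,merge)→183480 …(+1); best=5080 via (A,hash)
  {BDE}: card=40000; try (E,hash)→10600, (D,hash)→15200, (E,merge)→17400, (E,nl_idx)→51400, (D,merge)→59200, (E,nl)→402400 …(+1); best=10600 via (E,hash)
  {BCD}: card=1000; try (C,hash)→3600, (D,merge)→6200, (D,hash)→9500, (C,merge)→13520, (C,nl)→22400, (D,nl)→50400; best=3600 via (C,hash)
  {BCE}: card=4000; try (E,merge)→5200, (E,nl_idx)→5300, (C,hash)→6400, (E,hash)→7700, (E,nl)→40400, (C,merge)→54320 …(+1); best=5200 via (E,merge)
  {ABDE}: card=960000; try (E,hash)→36280, (A,hash)→52280, (E,merge)→393080, (A,merge)→691560, (E,nl_idx)→1181080, (A,nl_idx)→1250600 …(+2); best=36280 via (E,hash)
  {ABCD}: card=24000; try (A,hash)→6280, (A,merge)→15560, (C,hash)→29280, (A,nl_idx)→34600, (A,nl)→123600, (C,merge)→389200 …(+1); best=6280 via (A,hash)
  {BCDE}: card=40000; try (E,hash)→11800, (D,hash)→18200, (E,merge)→18600, (C,hash)→50800, (E,nl_idx)→52600, (D,merge)→62200 …(+4); best=11800 via (E,hash)
  {ABCDE}: card=960000; try (E,hash)→37480, (A,hash)→53480, (E,merge)→394280, (A,merge)→692760, (C,hash)→996480, (E,nl_idx)→1182280 …(+5); best=37480 via (E,hash)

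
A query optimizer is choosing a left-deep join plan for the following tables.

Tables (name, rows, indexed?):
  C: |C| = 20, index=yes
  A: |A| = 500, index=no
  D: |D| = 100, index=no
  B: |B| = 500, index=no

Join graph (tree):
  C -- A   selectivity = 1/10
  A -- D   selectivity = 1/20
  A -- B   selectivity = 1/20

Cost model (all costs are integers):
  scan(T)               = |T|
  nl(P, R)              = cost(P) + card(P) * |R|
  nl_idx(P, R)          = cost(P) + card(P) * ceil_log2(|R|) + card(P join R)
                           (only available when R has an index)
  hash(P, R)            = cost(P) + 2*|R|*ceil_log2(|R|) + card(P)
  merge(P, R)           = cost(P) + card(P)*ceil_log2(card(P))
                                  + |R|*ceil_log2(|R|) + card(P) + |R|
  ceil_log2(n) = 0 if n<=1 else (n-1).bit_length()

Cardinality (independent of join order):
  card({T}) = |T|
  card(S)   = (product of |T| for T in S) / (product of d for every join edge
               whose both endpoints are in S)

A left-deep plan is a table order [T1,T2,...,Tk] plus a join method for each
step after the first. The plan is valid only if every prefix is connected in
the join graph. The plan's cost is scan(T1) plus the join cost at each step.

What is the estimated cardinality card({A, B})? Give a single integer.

Tables in S: A(500), B(500)
Edges inside S: A-B(d=20)
numerator = 500 * 500 = 250000
denominator = 20 = 20
card(S) = 250000 / 20 = 12500

12500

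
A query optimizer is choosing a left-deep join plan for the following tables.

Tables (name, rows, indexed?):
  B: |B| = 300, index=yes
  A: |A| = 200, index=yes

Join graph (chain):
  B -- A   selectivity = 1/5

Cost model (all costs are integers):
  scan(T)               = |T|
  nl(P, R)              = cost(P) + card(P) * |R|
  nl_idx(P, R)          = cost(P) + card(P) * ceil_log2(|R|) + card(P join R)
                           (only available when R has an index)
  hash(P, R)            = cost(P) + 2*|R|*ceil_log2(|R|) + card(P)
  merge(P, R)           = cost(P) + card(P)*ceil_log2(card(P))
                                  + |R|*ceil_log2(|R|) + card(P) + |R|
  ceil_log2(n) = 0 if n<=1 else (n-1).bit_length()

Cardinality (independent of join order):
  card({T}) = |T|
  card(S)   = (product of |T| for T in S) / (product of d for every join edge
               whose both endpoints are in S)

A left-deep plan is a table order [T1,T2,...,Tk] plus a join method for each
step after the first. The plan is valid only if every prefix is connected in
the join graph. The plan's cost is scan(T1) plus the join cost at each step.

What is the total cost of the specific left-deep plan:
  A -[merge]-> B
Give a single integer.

5000

step 1: scan A: cost=200, card=200
step 2: join B via merge
    card(P join B) = 200*300/(5) = 12000
    cost = 200 + 200*8 + 300*9 + 200 + 300 = 5000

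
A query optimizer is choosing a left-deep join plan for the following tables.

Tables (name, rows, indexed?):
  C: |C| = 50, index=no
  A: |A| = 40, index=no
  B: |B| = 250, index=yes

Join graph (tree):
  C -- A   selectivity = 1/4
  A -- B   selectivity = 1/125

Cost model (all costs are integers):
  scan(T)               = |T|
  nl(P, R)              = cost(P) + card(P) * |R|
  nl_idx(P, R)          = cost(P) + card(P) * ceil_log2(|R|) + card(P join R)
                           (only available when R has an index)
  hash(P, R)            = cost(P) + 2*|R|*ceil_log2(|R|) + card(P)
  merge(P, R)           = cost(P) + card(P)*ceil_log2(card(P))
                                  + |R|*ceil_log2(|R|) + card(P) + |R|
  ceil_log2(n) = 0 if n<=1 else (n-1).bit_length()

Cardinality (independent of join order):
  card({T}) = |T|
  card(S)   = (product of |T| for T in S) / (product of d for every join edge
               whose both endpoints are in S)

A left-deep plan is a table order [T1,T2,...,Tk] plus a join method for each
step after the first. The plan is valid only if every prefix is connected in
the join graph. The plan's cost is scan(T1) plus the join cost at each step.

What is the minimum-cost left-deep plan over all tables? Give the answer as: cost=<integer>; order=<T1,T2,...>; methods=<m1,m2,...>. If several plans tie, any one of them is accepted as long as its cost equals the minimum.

cost=1120; order=A,B,C; methods=nl_idx,hash

Selinger DP (subsets sized 1..n):
  {C}: scan cost=50, card=50
  {A}: scan cost=40, card=40
  {B}: scan cost=250, card=250
  {AC}: card=500; try (A,hash)→580, (C,merge)→670, (C,hash)→680, (A,merge)→680, (C,nl)→2040, (A,nl)→2050; best=580 via (A,hash)
  {AB}: card=80; try (B,nl_idx)→440, (A,hash)→980, (B,merge)→2570, (A,merge)→2780, (B,hash)→4080, (B,nl)→10040 …(+1); best=440 via (B,nl_idx)
  {ABC}: card=1000; try (C,hash)→1120, (C,merge)→1430, (C,nl)→4440, (B,hash)→5080, (B,nl_idx)→5580, (B,merge)→7830 …(+1); best=1120 via (C,hash)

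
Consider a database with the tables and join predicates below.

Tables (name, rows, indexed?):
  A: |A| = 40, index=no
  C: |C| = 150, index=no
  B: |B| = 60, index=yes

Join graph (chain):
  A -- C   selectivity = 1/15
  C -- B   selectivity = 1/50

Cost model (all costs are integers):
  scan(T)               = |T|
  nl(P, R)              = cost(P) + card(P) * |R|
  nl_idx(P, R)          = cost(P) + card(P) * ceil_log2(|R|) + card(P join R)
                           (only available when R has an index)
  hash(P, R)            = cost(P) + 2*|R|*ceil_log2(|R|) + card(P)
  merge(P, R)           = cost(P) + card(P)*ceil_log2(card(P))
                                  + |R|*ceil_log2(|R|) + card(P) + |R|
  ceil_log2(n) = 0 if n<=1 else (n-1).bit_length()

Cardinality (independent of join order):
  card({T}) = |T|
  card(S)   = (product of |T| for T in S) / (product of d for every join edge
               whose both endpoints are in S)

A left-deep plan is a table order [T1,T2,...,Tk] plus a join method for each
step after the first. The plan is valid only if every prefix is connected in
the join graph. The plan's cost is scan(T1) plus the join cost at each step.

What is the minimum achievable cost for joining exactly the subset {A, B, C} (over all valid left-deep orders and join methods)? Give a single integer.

1680

Selinger DP over subsets of {A,B,C}:
  {A}: scan cost=40, card=40
  {C}: scan cost=150, card=150
  {B}: scan cost=60, card=60
  {AC}: card=400; try (A,hash)→780, (C,merge)→1670, (A,merge)→1780, (C,hash)→2480, (C,nl)→6040, (A,nl)→6150; best=780 via (A,hash)
  {BC}: card=180; try (B,hash)→1020, (B,nl_idx)→1230, (C,merge)→1830, (B,merge)→1920, (C,hash)→2520, (C,nl)→9060 …(+1); best=1020 via (B,hash)
  {ABC}: card=480; try (A,hash)→1680, (B,hash)→1900, (A,merge)→2920, (B,nl_idx)→3660, (B,merge)→5200, (A,nl)→8220 …(+1); best=1680 via (A,hash)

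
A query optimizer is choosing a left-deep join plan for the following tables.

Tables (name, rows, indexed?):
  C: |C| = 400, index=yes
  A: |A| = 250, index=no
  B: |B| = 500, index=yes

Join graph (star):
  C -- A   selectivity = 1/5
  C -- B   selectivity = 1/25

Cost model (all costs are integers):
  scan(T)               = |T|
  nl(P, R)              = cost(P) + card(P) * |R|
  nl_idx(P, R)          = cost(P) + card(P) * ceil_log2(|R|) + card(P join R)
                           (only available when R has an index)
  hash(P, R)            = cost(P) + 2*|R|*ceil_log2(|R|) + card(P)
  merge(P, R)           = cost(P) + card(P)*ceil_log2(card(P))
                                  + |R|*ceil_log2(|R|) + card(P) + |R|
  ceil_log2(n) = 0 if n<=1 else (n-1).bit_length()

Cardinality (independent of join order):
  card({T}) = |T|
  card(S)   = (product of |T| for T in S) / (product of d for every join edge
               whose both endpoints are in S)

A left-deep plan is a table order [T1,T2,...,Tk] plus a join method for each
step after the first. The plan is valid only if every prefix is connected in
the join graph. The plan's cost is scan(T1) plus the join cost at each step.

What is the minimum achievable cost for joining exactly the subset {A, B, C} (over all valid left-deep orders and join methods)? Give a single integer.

Selinger DP over subsets of {A,B,C}:
  {C}: scan cost=400, card=400
  {A}: scan cost=250, card=250
  {B}: scan cost=500, card=500
  {AC}: card=20000; try (A,hash)→4800, (C,merge)→6500, (A,merge)→6650, (C,hash)→7700, (C,nl_idx)→22500, (C,nl)→100250 …(+1); best=4800 via (A,hash)
  {BC}: card=8000; try (C,hash)→8200, (B,merge)→9400, (C,merge)→9500, (B,hash)→9800, (B,nl_idx)→12000, (C,nl_idx)→13000 …(+2); best=8200 via (C,hash)
  {ABC}: card=400000; try (A,hash)→20200, (B,hash)→33800, (A,merge)→122450, (B,merge)→329800, (B,nl_idx)→584800, (A,nl)→2008200 …(+1); best=20200 via (A,hash)

20200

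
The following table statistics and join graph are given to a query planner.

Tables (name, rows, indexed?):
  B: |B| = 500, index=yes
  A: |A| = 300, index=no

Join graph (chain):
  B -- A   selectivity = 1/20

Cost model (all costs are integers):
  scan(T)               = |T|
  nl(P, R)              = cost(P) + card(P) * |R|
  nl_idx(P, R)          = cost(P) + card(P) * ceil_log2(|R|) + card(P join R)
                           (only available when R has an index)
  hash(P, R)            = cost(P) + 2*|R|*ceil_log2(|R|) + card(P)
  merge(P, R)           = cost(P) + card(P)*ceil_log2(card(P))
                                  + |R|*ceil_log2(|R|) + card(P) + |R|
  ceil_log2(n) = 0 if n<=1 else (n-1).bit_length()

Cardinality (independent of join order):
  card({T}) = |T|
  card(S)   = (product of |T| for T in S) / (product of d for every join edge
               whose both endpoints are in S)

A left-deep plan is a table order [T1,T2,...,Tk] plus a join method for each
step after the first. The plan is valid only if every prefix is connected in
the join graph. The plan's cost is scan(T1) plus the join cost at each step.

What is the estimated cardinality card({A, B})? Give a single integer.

Tables in S: A(300), B(500)
Edges inside S: B-A(d=20)
numerator = 300 * 500 = 150000
denominator = 20 = 20
card(S) = 150000 / 20 = 7500

7500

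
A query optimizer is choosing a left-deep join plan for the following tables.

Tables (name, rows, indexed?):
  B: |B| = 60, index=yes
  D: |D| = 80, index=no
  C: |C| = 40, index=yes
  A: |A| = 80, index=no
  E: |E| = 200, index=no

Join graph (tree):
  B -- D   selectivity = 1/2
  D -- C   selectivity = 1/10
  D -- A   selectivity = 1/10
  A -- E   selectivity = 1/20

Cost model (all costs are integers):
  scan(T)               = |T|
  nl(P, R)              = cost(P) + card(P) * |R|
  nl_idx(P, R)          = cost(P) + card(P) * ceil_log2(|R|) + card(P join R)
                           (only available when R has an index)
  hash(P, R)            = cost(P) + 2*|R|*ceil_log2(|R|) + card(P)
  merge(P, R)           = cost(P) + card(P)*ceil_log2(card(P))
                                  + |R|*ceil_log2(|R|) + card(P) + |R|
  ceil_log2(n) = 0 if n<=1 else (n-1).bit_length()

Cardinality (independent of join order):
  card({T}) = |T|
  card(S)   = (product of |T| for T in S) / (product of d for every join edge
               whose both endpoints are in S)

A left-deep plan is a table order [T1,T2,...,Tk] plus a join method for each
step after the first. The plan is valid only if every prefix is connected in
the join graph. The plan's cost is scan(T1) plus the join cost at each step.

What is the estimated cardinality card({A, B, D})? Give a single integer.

19200

Tables in S: A(80), B(60), D(80)
Edges inside S: B-D(d=2), D-A(d=10)
numerator = 80 * 60 * 80 = 384000
denominator = 2 * 10 = 20
card(S) = 384000 / 20 = 19200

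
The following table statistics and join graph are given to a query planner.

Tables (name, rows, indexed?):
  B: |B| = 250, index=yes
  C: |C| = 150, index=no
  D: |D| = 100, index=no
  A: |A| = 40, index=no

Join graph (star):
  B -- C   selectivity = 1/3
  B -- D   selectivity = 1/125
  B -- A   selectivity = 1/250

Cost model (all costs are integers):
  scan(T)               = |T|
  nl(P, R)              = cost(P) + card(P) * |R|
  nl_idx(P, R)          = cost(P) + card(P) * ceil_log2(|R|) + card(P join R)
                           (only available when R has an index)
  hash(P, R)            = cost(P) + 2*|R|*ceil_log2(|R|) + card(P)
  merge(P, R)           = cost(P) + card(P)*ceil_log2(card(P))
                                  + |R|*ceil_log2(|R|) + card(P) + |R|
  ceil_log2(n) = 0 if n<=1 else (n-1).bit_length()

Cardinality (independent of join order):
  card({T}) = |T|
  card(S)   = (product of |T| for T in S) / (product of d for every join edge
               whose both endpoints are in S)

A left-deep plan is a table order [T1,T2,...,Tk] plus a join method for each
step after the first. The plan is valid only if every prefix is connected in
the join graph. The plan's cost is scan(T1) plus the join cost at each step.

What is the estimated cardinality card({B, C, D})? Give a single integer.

Tables in S: B(250), C(150), D(100)
Edges inside S: B-C(d=3), B-D(d=125)
numerator = 250 * 150 * 100 = 3750000
denominator = 3 * 125 = 375
card(S) = 3750000 / 375 = 10000

10000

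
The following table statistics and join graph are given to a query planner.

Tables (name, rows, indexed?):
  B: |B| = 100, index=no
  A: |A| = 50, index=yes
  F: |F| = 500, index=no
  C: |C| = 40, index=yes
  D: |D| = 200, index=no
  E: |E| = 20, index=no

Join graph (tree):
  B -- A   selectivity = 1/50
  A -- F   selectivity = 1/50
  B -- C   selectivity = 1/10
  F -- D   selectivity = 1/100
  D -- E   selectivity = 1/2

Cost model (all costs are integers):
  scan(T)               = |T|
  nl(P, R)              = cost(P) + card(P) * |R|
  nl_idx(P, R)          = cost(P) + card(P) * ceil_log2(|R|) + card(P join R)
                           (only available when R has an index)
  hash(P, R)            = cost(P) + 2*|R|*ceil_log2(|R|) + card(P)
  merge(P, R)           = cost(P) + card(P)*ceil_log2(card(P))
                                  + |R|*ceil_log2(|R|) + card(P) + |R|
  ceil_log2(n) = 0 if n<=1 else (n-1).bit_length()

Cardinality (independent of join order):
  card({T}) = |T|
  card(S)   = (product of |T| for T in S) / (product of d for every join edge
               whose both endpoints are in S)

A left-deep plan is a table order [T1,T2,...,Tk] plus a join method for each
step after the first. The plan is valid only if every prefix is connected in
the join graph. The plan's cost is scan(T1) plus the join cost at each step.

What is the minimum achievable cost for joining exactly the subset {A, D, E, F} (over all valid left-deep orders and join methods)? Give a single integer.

6500

Selinger DP over subsets of {A,D,E,F}:
  {A}: scan cost=50, card=50
  {F}: scan cost=500, card=500
  {D}: scan cost=200, card=200
  {E}: scan cost=20, card=20
  {AF}: card=500; try (A,hash)→1600, (A,nl_idx)→4000, (F,merge)→5400, (A,merge)→5850, (F,hash)→9100, (F,nl)→25050 …(+1); best=1600 via (A,hash)
  {DF}: card=1000; try (D,hash)→4200, (F,merge)→7000, (D,merge)→7300, (F,hash)→9400, (F,nl)→100200, (D,nl)→100500; best=4200 via (D,hash)
  {DE}: card=2000; try (E,hash)→600, (D,merge)→1940, (E,merge)→2120, (D,hash)→3240, (D,nl)→4020, (E,nl)→4200; best=600 via (E,hash)
  {ADF}: card=1000; try (D,hash)→5300, (A,hash)→5800, (D,merge)→8400, (A,nl_idx)→11200, (A,merge)→15550, (A,nl)→54200 …(+1); best=5300 via (D,hash)
  {DEF}: card=10000; try (E,hash)→5400, (F,hash)→11600, (E,merge)→15320, (E,nl)→24200, (F,merge)→29600, (F,nl)→1000600; best=5400 via (E,hash)
  {ADEF}: card=10000; try (E,hash)→6500, (A,hash)→16000, (E,merge)→16420, (E,nl)→25300, (A,nl_idx)→75400, (A,merge)→155750 …(+1); best=6500 via (E,hash)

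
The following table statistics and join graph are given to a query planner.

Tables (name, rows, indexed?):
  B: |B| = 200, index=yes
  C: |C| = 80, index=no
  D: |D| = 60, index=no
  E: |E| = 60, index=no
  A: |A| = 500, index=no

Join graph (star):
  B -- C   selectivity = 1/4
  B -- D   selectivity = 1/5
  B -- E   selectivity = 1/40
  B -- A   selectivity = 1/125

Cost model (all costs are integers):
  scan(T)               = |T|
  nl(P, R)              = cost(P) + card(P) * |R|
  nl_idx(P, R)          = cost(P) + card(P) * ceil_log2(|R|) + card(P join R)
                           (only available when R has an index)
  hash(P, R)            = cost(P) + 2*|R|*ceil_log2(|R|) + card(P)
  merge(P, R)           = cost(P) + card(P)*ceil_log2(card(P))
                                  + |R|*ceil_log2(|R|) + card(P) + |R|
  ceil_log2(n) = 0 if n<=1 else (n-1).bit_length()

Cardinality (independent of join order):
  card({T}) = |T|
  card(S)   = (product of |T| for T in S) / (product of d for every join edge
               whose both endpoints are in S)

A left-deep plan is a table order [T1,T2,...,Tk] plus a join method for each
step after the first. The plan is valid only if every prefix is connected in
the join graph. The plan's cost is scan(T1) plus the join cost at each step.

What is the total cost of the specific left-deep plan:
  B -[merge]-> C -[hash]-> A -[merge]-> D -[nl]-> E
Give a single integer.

11776060

step 1: scan B: cost=200, card=200
step 2: join C via merge
    card(P join C) = 200*80/(4) = 4000
    cost = 200 + 200*8 + 80*7 + 200 + 80 = 2640
step 3: join A via hash
    card(P join A) = 4000*500/(125) = 16000
    cost = 2640 + 2*500*9 + 4000 = 15640
step 4: join D via merge
    card(P join D) = 16000*60/(5) = 192000
    cost = 15640 + 16000*14 + 60*6 + 16000 + 60 = 256060
step 5: join E via nl
    card(P join E) = 192000*60/(40) = 288000
    cost = 256060 + 192000*60 = 11776060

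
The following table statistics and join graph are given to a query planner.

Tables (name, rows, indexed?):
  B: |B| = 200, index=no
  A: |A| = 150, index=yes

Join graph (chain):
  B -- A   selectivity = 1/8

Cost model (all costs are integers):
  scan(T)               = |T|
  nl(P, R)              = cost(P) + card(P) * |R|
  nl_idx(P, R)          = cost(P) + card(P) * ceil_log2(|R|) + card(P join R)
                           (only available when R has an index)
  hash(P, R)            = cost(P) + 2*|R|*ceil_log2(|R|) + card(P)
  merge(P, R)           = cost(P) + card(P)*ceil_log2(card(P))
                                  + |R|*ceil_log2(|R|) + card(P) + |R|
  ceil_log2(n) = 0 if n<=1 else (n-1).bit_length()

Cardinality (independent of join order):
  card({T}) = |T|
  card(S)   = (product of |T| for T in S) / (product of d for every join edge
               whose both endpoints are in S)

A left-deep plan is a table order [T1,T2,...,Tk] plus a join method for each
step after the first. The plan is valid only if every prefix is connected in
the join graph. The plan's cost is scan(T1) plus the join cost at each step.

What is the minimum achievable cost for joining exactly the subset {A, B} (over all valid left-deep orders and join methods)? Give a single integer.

2800

Selinger DP over subsets of {A,B}:
  {B}: scan cost=200, card=200
  {A}: scan cost=150, card=150
  {AB}: card=3750; try (A,hash)→2800, (B,merge)→3300, (A,merge)→3350, (B,hash)→3500, (A,nl_idx)→5550, (B,nl)→30150 …(+1); best=2800 via (A,hash)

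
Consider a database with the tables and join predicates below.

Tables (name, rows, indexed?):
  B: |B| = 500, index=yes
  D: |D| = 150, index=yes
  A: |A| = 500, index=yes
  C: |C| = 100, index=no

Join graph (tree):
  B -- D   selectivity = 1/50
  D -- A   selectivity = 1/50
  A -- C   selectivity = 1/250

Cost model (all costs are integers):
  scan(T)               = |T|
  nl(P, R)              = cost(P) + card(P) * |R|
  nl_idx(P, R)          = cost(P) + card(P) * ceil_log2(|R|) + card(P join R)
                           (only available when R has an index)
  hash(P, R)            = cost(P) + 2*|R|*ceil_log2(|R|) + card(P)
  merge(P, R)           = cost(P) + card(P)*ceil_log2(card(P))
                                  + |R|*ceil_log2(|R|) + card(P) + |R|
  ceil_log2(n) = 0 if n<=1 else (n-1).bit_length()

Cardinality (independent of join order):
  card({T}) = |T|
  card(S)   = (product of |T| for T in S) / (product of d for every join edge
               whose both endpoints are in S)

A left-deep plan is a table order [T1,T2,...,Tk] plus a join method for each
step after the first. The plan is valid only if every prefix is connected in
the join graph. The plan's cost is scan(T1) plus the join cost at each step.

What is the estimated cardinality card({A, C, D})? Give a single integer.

Tables in S: A(500), C(100), D(150)
Edges inside S: D-A(d=50), A-C(d=250)
numerator = 500 * 100 * 150 = 7500000
denominator = 50 * 250 = 12500
card(S) = 7500000 / 12500 = 600

600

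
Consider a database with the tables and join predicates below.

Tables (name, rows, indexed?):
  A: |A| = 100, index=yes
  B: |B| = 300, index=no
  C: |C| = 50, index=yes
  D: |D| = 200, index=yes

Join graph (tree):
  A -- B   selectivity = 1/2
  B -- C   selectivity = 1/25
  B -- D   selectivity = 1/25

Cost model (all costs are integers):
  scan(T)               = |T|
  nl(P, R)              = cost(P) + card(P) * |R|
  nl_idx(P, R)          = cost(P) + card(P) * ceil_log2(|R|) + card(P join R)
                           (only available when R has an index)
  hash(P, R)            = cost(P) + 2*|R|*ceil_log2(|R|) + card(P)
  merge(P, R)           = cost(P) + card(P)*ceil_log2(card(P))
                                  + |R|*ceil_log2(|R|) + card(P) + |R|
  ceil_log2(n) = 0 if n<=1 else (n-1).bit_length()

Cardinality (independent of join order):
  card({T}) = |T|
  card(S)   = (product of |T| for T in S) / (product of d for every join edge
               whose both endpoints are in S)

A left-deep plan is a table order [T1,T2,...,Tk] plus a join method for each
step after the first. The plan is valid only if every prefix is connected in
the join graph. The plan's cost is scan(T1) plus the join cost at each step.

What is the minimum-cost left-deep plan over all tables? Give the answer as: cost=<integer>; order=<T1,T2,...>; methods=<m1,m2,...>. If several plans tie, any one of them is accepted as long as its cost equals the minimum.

cost=11200; order=B,C,D,A; methods=hash,hash,hash

Selinger DP (subsets sized 1..n):
  {A}: scan cost=100, card=100
  {B}: scan cost=300, card=300
  {C}: scan cost=50, card=50
  {D}: scan cost=200, card=200
  {AB}: card=15000; try (A,hash)→2000, (B,merge)→3900, (A,merge)→4100, (B,hash)→5600, (A,nl_idx)→17400, (B,nl)→30100 …(+1); best=2000 via (A,hash)
  {BC}: card=600; try (C,hash)→1200, (C,nl_idx)→2700, (B,merge)→3400, (C,merge)→3650, (B,hash)→5500, (B,nl)→15050 …(+1); best=1200 via (C,hash)
  {BD}: card=2400; try (D,hash)→3800, (B,merge)→5000, (D,merge)→5100, (D,nl_idx)→5100, (B,hash)→5800, (B,nl)→60200 …(+1); best=3800 via (D,hash)
  {ABC}: card=30000; try (A,hash)→3200, (A,merge)→8600, (C,hash)→17600, (A,nl_idx)→35400, (A,nl)→61200, (C,nl_idx)→122000 …(+2); best=3200 via (A,hash)
  {ABD}: card=120000; try (A,hash)→7600, (D,hash)→20200, (A,merge)→35800, (A,nl_idx)→140600, (D,merge)→228800, (D,nl_idx)→242000 …(+2); best=7600 via (A,hash)
  {BCD}: card=4800; try (D,hash)→5000, (C,hash)→6800, (D,merge)→9600, (D,nl_idx)→10800, (C,nl_idx)→23000, (C,merge)→35350 …(+2); best=5000 via (D,hash)
  {ABCD}: card=240000; try (A,hash)→11200, (D,hash)→36400, (A,merge)→73000, (C,hash)→128200, (A,nl_idx)→278600, (D,nl_idx)→483200 …(+6); best=11200 via (A,hash)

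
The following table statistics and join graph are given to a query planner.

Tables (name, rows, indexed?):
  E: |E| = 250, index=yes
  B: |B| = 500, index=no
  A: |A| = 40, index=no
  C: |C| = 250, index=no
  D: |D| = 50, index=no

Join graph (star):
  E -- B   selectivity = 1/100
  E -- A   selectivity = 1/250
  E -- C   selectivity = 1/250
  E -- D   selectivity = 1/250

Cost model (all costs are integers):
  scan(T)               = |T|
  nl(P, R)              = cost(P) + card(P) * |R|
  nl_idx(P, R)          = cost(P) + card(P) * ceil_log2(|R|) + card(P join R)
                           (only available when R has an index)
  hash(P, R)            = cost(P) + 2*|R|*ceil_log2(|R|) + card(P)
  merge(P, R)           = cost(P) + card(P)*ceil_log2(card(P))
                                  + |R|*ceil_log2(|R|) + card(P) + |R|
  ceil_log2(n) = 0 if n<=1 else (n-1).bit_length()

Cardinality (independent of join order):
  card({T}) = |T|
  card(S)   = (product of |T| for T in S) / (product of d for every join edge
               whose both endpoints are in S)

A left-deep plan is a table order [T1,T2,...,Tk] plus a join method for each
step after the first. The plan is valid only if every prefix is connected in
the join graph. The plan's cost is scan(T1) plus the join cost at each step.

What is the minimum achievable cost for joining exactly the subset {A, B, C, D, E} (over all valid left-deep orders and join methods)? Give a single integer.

Selinger DP over subsets of {A,B,C,D,E}:
  {E}: scan cost=250, card=250
  {B}: scan cost=500, card=500
  {A}: scan cost=40, card=40
  {C}: scan cost=250, card=250
  {D}: scan cost=50, card=50
  {BE}: card=1250; try (E,hash)→5000, (E,nl_idx)→5750, (B,merge)→7500, (E,merge)→7750, (B,hash)→9500, (B,nl)→125250 …(+1); best=5000 via (E,hash)
  {AE}: card=40; try (E,nl_idx)→400, (A,hash)→980, (E,merge)→2570, (A,merge)→2780, (E,hash)→4080, (E,nl)→10040 …(+1); best=400 via (E,nl_idx)
  {CE}: card=250; try (E,nl_idx)→2500, (E,hash)→4500, (C,hash)→4500, (E,merge)→4750, (C,merge)→4750, (E,nl)→62750 …(+1); best=2500 via (E,nl_idx)
  {DE}: card=50; try (E,nl_idx)→500, (D,hash)→1100, (E,merge)→2650, (D,merge)→2850, (E,hash)→4100, (E,nl)→12550 …(+1); best=500 via (E,nl_idx)
  {ABE}: card=200; try (B,merge)→5680, (A,hash)→6730, (B,hash)→9440, (A,merge)→20280, (B,nl)→20400, (A,nl)→55000; best=5680 via (B,merge)
  {BCE}: card=1250; try (B,merge)→9750, (C,hash)→10250, (B,hash)→11750, (C,merge)→22250, (B,nl)→127500, (C,nl)→317500; best=9750 via (B,merge)
  {BDE}: card=250; try (B,merge)→5850, (D,hash)→6850, (B,hash)→9550, (D,merge)→20350, (B,nl)→25500, (D,nl)→67500; best=5850 via (B,merge)
  {ACE}: card=40; try (C,merge)→2930, (A,hash)→3230, (C,hash)→4440, (A,merge)→5030, (C,nl)→10400, (A,nl)→12500; best=2930 via (C,merge)
  {ADE}: card=8; try (D,merge)→1030, (A,hash)→1030, (D,hash)→1040, (A,merge)→1130, (D,nl)→2400, (A,nl)→2500; best=1030 via (D,merge)
  {CDE}: card=50; try (C,merge)→3100, (D,hash)→3350, (C,hash)→4550, (D,merge)→5100, (C,nl)→13000, (D,nl)→15000; best=3100 via (C,merge)
  {ABCE}: card=200; try (B,merge)→8210, (C,merge)→9730, (C,hash)→9880, (A,hash)→11480, (B,hash)→11970, (B,nl)→22930 …(+3); best=8210 via (B,merge)
  {ABDE}: card=40; try (B,nl)→5030, (B,merge)→6062, (D,hash)→6480, (A,hash)→6580, (D,merge)→7830, (A,merge)→8380 …(+3); best=5030 via (B,nl)
  {BCDE}: card=250; try (B,merge)→8450, (C,hash)→10100, (C,merge)→10350, (D,hash)→11600, (B,hash)→12150, (D,merge)→25100 …(+3); best=8450 via (B,merge)
  {ACDE}: card=8; try (C,nl)→3030, (C,merge)→3312, (D,merge)→3560, (D,hash)→3570, (A,hash)→3630, (A,merge)→3730 …(+3); best=3030 via (C,nl)
  {ABCDE}: card=40; try (B,nl)→7030, (C,merge)→7560, (B,merge)→8062, (D,hash)→9010, (C,hash)→9070, (A,hash)→9180 …(+6); best=7030 via (B,nl)

7030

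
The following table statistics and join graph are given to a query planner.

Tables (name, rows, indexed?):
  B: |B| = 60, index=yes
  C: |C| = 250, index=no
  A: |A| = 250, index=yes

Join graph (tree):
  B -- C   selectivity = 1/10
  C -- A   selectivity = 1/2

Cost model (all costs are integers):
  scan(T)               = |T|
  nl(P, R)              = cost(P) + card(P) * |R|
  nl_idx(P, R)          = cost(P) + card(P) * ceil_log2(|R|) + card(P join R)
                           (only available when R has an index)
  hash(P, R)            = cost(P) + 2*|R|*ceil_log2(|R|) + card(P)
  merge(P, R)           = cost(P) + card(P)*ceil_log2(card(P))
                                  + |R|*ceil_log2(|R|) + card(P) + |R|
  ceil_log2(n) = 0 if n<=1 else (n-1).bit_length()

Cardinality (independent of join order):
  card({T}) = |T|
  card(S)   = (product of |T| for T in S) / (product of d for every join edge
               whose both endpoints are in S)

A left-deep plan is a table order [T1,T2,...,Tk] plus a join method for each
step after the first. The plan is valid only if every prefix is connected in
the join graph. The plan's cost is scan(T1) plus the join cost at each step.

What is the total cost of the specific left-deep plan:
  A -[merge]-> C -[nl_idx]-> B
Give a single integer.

step 1: scan A: cost=250, card=250
step 2: join C via merge
    card(P join C) = 250*250/(2) = 31250
    cost = 250 + 250*8 + 250*8 + 250 + 250 = 4750
step 3: join B via nl_idx
    card(P join B) = 31250*60/(10) = 187500
    cost = 4750 + 31250*6 + 187500 = 379750

379750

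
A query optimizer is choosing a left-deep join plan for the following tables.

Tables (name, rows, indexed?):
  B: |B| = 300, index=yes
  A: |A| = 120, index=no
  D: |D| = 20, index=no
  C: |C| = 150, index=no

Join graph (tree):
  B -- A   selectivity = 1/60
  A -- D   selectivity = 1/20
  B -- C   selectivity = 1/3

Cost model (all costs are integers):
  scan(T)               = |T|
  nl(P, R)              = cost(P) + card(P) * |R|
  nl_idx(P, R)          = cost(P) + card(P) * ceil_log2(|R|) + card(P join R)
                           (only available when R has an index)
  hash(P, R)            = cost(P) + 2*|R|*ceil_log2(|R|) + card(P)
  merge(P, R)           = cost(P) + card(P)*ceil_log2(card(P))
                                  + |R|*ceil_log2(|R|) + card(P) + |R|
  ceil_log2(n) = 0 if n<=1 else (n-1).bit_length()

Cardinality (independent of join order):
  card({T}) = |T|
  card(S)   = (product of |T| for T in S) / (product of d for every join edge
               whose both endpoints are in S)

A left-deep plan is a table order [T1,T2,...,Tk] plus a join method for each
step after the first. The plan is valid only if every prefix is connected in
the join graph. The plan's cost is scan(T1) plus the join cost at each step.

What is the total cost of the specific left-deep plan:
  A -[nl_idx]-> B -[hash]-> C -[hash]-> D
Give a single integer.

35000

step 1: scan A: cost=120, card=120
step 2: join B via nl_idx
    card(P join B) = 120*300/(60) = 600
    cost = 120 + 120*9 + 600 = 1800
step 3: join C via hash
    card(P join C) = 600*150/(3) = 30000
    cost = 1800 + 2*150*8 + 600 = 4800
step 4: join D via hash
    card(P join D) = 30000*20/(20) = 30000
    cost = 4800 + 2*20*5 + 30000 = 35000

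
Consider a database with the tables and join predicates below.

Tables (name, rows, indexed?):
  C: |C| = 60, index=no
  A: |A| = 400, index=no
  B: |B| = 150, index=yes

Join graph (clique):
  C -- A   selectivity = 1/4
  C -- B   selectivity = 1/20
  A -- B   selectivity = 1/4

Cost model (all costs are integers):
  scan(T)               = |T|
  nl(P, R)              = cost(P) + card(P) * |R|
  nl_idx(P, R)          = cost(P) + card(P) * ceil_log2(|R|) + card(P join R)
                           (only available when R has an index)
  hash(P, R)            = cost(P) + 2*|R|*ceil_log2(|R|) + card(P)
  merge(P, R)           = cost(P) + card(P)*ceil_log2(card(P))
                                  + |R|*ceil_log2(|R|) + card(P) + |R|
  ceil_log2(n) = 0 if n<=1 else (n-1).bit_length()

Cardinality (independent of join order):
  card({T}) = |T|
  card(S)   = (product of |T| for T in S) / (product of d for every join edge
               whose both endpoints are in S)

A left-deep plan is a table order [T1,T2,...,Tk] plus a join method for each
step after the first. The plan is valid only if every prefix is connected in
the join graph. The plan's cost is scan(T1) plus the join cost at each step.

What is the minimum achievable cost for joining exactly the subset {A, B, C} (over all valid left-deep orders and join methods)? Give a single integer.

8640

Selinger DP over subsets of {A,B,C}:
  {C}: scan cost=60, card=60
  {A}: scan cost=400, card=400
  {B}: scan cost=150, card=150
  {AC}: card=6000; try (C,hash)→1520, (A,merge)→4480, (C,merge)→4820, (A,hash)→7320, (A,nl)→24060, (C,nl)→24400; best=1520 via (C,hash)
  {BC}: card=450; try (B,nl_idx)→990, (C,hash)→1020, (B,merge)→1830, (C,merge)→1920, (B,hash)→2520, (B,nl)→9060 …(+1); best=990 via (B,nl_idx)
  {AB}: card=15000; try (B,hash)→3200, (A,merge)→5500, (B,merge)→5750, (A,hash)→7500, (B,nl_idx)→18600, (A,nl)→60150 …(+1); best=3200 via (B,hash)
  {ABC}: card=11250; try (A,hash)→8640, (A,merge)→9490, (B,hash)→9920, (C,hash)→18920, (B,nl_idx)→60770, (B,merge)→86870 …(+4); best=8640 via (A,hash)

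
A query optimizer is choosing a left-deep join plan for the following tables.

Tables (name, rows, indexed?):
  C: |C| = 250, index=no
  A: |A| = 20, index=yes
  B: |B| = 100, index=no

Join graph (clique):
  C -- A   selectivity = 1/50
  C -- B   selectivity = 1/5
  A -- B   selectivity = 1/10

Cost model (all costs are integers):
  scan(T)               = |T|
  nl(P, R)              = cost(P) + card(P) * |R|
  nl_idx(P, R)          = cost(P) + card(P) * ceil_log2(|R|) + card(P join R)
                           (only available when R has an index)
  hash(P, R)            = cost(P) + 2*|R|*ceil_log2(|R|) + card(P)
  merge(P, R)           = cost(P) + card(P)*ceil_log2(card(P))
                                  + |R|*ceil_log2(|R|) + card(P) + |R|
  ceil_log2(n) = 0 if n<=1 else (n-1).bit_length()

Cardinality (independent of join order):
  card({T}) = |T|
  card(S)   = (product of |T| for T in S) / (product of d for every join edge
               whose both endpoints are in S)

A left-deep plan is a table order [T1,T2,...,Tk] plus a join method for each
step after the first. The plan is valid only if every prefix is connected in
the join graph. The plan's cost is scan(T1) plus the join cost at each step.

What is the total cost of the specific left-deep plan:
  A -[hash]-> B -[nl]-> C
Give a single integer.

step 1: scan A: cost=20, card=20
step 2: join B via hash
    card(P join B) = 20*100/(10) = 200
    cost = 20 + 2*100*7 + 20 = 1440
step 3: join C via nl
    card(P join C) = 200*250/(50*5) = 200
    cost = 1440 + 200*250 = 51440

51440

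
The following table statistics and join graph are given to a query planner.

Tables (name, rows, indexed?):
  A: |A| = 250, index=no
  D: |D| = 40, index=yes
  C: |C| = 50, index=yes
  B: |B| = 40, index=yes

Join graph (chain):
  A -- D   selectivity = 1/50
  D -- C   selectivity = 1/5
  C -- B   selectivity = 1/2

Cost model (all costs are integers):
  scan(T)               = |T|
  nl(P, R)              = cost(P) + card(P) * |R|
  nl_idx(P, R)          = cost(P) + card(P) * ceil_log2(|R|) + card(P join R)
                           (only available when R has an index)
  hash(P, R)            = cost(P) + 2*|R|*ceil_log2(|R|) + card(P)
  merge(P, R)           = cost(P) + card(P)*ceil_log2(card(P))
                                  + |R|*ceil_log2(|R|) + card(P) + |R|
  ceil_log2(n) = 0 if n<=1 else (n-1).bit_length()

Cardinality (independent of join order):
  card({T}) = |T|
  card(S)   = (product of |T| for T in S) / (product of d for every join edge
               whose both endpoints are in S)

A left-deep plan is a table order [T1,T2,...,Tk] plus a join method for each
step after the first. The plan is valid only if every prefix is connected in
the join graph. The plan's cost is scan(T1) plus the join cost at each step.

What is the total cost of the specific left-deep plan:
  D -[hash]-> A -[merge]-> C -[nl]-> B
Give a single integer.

86230

step 1: scan D: cost=40, card=40
step 2: join A via hash
    card(P join A) = 40*250/(50) = 200
    cost = 40 + 2*250*8 + 40 = 4080
step 3: join C via merge
    card(P join C) = 200*50/(5) = 2000
    cost = 4080 + 200*8 + 50*6 + 200 + 50 = 6230
step 4: join B via nl
    card(P join B) = 2000*40/(2) = 40000
    cost = 6230 + 2000*40 = 86230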